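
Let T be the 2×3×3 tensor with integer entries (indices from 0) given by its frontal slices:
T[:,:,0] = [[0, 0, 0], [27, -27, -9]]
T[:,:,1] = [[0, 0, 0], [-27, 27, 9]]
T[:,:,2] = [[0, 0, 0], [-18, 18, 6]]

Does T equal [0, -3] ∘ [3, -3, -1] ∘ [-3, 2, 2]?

Reconstruct entry (1,0,1) from the claimed factors: Σₗ aₗ[1]bₗ[0]cₗ[1] = (-3)·(3)·(2) = -18, but T[1,0,1] = -27. The claim is false.

No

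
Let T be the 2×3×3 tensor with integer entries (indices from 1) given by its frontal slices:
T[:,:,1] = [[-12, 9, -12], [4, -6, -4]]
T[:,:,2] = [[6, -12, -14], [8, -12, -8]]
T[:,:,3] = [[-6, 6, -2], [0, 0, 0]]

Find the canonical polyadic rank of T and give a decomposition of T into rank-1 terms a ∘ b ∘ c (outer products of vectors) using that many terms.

Lower bound: in the mode-2 unfolding of T (rows indexed by j, columns by (i,k)) the 2×2 minor on rows j ∈ {1, 2}, columns (i,k) ∈ {(1,1), (1,2)} is det [[-12, 6], [9, -12]] = 90 ≠ 0, so that unfolding has rank ≥ 2 and hence rank(T) ≥ 2 (CP rank is at least every unfolding rank, though it can be larger).
Upper bound: with S_k = T[:,:,k], the two rank-1 terms a₁b₁ᵀ, a₂b₂ᵀ are the rank-1 members of the pencil x·S₁ + y·S₂.
The 2×2 minor of x·S₁ + y·S₂ on rows {1,2}, columns {1,2} is 36·x² + 84·xy + 24·y² = 12·(x + 2·y)(3·x + y), vanishing at (x:y) = (2:-1) and (1:-3).
M₁ = 2·S₁ − S₂ = [[-30, 30, -10], [0, 0, 0]] = (-10)·(1, 0)(3, -3, 1)ᵀ and M₂ = S₁ − 3·S₂ = [[-30, 45, 30], [-20, 30, 20]] = (-5)·(3, 2)(2, -3, -2)ᵀ, so take a₁ = (1, 0), b₁ = (3, -3, 1), a₂ = (3, 2), b₂ = (2, -3, -2).
Each slice is an integer combination of E₁ = a₁b₁ᵀ and E₂ = a₂b₂ᵀ: S₁ = −6·E₁ + E₂, S₂ = −2·E₁ + 2·E₂, S₃ = −2·E₁; reading off coefficients, c₁ = (-6, -2, -2) and c₂ = (1, 2, 0).
Hence T = (1, 0) ∘ (3, -3, 1) ∘ (-6, -2, -2) + (3, 2) ∘ (2, -3, -2) ∘ (1, 2, 0), so rank(T) ≤ 2.
These bounds meet, so rank(T) = 2.

rank(T) = 2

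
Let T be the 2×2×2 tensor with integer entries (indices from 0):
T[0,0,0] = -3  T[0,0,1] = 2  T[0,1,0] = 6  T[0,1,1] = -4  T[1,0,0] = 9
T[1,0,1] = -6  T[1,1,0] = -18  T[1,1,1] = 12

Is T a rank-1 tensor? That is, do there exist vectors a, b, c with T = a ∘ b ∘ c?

If T = a ∘ b ∘ c then every fibre of T is a multiple of the corresponding factor, so read the factors off the fibres through the nonzero entry T[0,0,0] = -3.
The mode-1 fibre T[:,0,0] = [-3, 9] gives a = [1, -3] (primitive direction); the mode-2 fibre T[0,:,0] = [-3, 6] gives b = [1, -2]; then c[k] = T[0,0,k] / (a[0]·b[0]) = [-3, 2] / 1 = [-3, 2].
Expanding [1, -3] ∘ [1, -2] ∘ [-3, 2] reproduces all 8 entries of T, so T = [1, -3] ∘ [1, -2] ∘ [-3, 2] and rank(T) ≤ 1.
Equivalently every frontal slice T[:,:,k] is c[k] times the rank-1 matrix [1, -3] ∘ [1, -2]. So T has rank 1 (it is nonzero).

Yes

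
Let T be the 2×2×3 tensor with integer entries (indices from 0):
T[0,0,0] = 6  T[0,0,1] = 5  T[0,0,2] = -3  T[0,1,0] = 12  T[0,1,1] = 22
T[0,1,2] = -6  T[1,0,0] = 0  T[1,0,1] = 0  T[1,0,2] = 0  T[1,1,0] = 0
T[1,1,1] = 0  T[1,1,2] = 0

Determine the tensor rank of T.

Lower bound: in the mode-3 unfolding of T (rows indexed by k, columns by (i,j)) the 2×2 minor on rows k ∈ {0, 1}, columns (i,j) ∈ {(0,0), (0,1)} is det [[6, 12], [5, 22]] = 72 ≠ 0, so that unfolding has rank ≥ 2 and hence rank(T) ≥ 2 (CP rank is at least every unfolding rank, though it can be larger).
Upper bound: T[i,:,:] = a[i]·M for every slice, with a = [1, 0] and M = [[6, 5, -3], [12, 22, -6]] (rows j, columns k).
Splitting M by its rows (j = 0, 1), M = [1, 0][6, 5, -3]ᵀ + [0, 1][12, 22, -6]ᵀ.
Hence T = [1, 0] ∘ [1, 0] ∘ [6, 5, -3] + [1, 0] ∘ [0, 1] ∘ [12, 22, -6], so rank(T) ≤ 2.
These bounds meet, so rank(T) = 2.

2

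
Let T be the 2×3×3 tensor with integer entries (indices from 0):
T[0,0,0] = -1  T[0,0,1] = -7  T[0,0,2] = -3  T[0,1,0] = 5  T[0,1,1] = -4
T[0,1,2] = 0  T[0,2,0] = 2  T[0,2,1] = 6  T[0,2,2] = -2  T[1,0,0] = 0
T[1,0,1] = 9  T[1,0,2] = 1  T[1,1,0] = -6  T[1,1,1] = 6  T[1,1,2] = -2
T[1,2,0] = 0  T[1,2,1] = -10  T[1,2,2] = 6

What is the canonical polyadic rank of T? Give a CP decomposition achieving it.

rank(T) = 3

Lower bound: the mode-3 unfolding of T (rows indexed by k, columns by (i,j) = (0,0), (0,1), (0,2), (1,0), (1,1), (1,2)) is [[-1, 5, 2, 0, -6, 0], [-7, -4, 6, 9, 6, -10], [-3, 0, -2, 1, -2, 6]].
There the 3×3 minor on rows k ∈ {0, 1, 2}, columns (i,j) ∈ {(0,0), (0,1), (0,2)} is det [[-1, 5, 2], [-7, -4, 6], [-3, 0, -2]] = -192 ≠ 0, so this unfolding has rank ≥ 3; CP rank is at least every unfolding rank, so rank(T) ≥ 3. (Flattening ranks never certify an upper bound on CP rank; for that we must actually write T with 3 rank-1 terms.)
Upper bound: T is a sum of 3 rank-1 terms, T = [1, -2] ⊗ [1, 1, -2] ⊗ [1, -2, 2] + [1, -1] ⊗ [1, -2, -2] ⊗ [-2, -1, -1] + [1, -1] ⊗ [1, 1, 0] ⊗ [0, -4, -4] (one valid choice — decompositions are not unique — normalised so each a, b is primitive with positive first nonzero entry; check it by expanding all entries), so rank(T) ≤ 3.
These bounds meet, so rank(T) = 3.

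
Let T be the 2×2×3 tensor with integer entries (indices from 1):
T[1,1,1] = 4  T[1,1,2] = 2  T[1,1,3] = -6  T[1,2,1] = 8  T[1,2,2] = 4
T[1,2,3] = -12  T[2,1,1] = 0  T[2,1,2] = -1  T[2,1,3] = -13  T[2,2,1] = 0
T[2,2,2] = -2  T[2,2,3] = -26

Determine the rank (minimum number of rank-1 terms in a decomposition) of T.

2

Lower bound: the mode-1 unfolding of T (rows indexed by i, columns by (j,k) = (1,1), (1,2), (1,3), (2,1), (2,2), (2,3)) is [[4, 2, -6, 8, 4, -12], [0, -1, -13, 0, -2, -26]].
There the 2×2 minor on rows i ∈ {1, 2}, columns (j,k) ∈ {(1,1), (1,2)} is det [[4, 2], [0, -1]] = -4 ≠ 0, so this unfolding has rank ≥ 2; CP rank is at least every unfolding rank, so rank(T) ≥ 2. (Unfolding ranks only ever bound the CP rank from below — rank(T) can be strictly larger than all of them — so the matching upper bound has to come from an explicit 2-term decomposition.)
Upper bound — finding two terms. Every mode-2 slice of T is a multiple of one matrix: T[:,j,:] = b[j]·M with b = (1, 2) and M = [[4, 2, -6], [0, -1, -13]] (rows indexed by i, columns by k). So it suffices to write M as a sum of two rank-1 matrices.
Splitting M by its rows (i = 1, 2), M = (1, 0)(4, 2, -6)ᵀ + (0, 1)(0, -1, -13)ᵀ.
Hence T = (1, 0) ⊗ (1, 2) ⊗ (4, 2, -6) + (0, 1) ⊗ (1, 2) ⊗ (0, -1, -13), so rank(T) ≤ 2.
These bounds meet, so rank(T) = 2.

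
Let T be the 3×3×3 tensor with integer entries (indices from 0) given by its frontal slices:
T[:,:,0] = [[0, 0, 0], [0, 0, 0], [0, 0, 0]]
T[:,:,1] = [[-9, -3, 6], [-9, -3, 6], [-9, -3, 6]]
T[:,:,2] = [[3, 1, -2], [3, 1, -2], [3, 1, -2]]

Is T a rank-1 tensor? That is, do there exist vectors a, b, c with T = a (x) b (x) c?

Yes

If T = a (x) b (x) c then every fibre of T is a multiple of the corresponding factor, so read the factors off the fibres through the nonzero entry T[0,0,1] = -9.
The mode-1 fibre T[:,0,1] = [-9, -9, -9] gives a = (1, 1, 1) (primitive direction); the mode-2 fibre T[0,:,1] = [-9, -3, 6] gives b = (3, 1, -2); then c[k] = T[0,0,k] / (a[0]·b[0]) = [0, -9, 3] / 3 = (0, -3, 1).
Expanding (1, 1, 1) (x) (3, 1, -2) (x) (0, -3, 1) reproduces all 27 entries of T, so T = (1, 1, 1) (x) (3, 1, -2) (x) (0, -3, 1) and rank(T) ≤ 1.
Equivalently every frontal slice T[:,:,k] is c[k] times the rank-1 matrix (1, 1, 1) (x) (3, 1, -2). So T has rank 1 (it is nonzero).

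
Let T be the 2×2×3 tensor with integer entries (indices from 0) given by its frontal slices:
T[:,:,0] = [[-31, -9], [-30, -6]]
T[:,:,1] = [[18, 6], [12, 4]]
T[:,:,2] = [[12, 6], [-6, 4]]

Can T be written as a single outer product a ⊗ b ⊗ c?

The mode-2 unfolding of T (rows indexed by j, columns by (i,k) = (0,0), (0,1), (0,2), (1,0), (1,1), (1,2)) is [[-31, 18, 12, -30, 12, -6], [-9, 6, 6, -6, 4, 4]].
There the 2×2 minor on rows j ∈ {0, 1}, columns (i,k) ∈ {(0,0), (0,1)} is det [[-31, 18], [-9, 6]] = -24 ≠ 0, so this unfolding has rank ≥ 2; CP rank is at least every unfolding rank, so rank(T) ≥ 2.
In particular rank(T) ≥ 2 > 1, so T is not rank-1.

No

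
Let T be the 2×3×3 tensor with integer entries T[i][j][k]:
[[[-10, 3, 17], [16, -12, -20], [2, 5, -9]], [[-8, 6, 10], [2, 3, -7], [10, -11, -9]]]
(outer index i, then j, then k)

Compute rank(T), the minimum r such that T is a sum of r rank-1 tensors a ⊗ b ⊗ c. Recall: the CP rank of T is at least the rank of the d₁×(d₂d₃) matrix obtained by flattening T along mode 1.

Lower bound: in the mode-2 unfolding of T (rows indexed by j, columns by (i,k)) the 2×2 minor on rows j ∈ {0, 1}, columns (i,k) ∈ {(0,0), (0,1)} is det [[-10, 3], [16, -12]] = 72 ≠ 0, so that unfolding has rank ≥ 2 and hence rank(T) ≥ 2 (CP rank is at least every unfolding rank, though it can be larger).
Upper bound: with S_k = T[:,:,k], the two rank-1 terms a₁b₁ᵀ, a₂b₂ᵀ are the rank-1 members of the pencil x·S₀ + y·S₁.
The 2×2 minor of x·S₀ + y·S₁ on rows {0,1}, columns {0,1} is 108·x² − 216·xy + 81·y² = 27·(2·x − 3·y)(2·x − y), vanishing at (x:y) = (3:2) and (1:2).
M₁ = 3·S₀ + 2·S₁ = [[-24, 24, 16], [-12, 12, 8]] = (-4)·[2, 1][3, -3, -2]ᵀ and M₂ = S₀ + 2·S₁ = [[-4, -8, 12], [4, 8, -12]] = (-4)·[1, -1][1, 2, -3]ᵀ, so take a₁ = [2, 1], b₁ = [3, -3, -2], a₂ = [1, -1], b₂ = [1, 2, -3].
Each slice is an integer combination of E₁ = a₁b₁ᵀ and E₂ = a₂b₂ᵀ: S₀ = −2·E₁ + 2·E₂, S₁ = E₁ − 3·E₂, S₂ = 3·E₁ − E₂; reading off coefficients, c₁ = [-2, 1, 3] and c₂ = [2, -3, -1].
Hence T = [2, 1] ⊗ [3, -3, -2] ⊗ [-2, 1, 3] + [1, -1] ⊗ [1, 2, -3] ⊗ [2, -3, -1], so rank(T) ≤ 2.
These bounds meet, so rank(T) = 2.

2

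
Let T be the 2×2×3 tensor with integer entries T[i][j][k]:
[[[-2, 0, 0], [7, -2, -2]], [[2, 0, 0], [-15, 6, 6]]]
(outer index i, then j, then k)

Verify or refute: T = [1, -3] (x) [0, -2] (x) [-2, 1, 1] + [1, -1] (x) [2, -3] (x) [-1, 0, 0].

Yes

Reconstruct entrywise from the claimed factors. For example, T[0,1,2] = -2 and Σₗ aₗ[0]bₗ[1]cₗ[2] = (1)·(-2)·(1) + (1)·(-3)·(0) = -2; checking all 12 entries, every one matches. The claim holds.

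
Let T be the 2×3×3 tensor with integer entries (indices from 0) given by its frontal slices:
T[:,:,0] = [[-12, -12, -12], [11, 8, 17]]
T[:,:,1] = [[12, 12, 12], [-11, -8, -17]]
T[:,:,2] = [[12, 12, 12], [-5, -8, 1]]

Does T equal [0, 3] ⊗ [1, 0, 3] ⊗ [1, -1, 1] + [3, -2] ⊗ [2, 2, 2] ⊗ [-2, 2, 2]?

Yes

Reconstruct entrywise from the claimed factors. For example, T[0,1,2] = 12 and Σₗ aₗ[0]bₗ[1]cₗ[2] = (0)·(0)·(1) + (3)·(2)·(2) = 12; checking all 18 entries, every one matches. The claim holds.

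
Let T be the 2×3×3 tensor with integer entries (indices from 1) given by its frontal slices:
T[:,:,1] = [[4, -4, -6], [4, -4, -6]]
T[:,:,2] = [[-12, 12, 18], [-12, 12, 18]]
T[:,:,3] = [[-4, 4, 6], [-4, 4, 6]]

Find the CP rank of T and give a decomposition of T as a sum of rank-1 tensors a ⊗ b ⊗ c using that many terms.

Lower bound: T ≠ 0 (e.g. T[1,1,1] = 4), so rank(T) ≥ 1.
Upper bound: the mode-1 fibre T[:,1,1] = [4, 4] gives a = [1, 1] (primitive direction); the mode-2 fibre T[1,:,1] = [4, -4, -6] gives b = [2, -2, -3]; then c[k] = T[1,1,k] / (a[1]·b[1]) = [4, -12, -4] / 2 = [2, -6, -2].
Expanding [1, 1] ⊗ [2, -2, -3] ⊗ [2, -6, -2] reproduces all 18 entries of T, so T = [1, 1] ⊗ [2, -2, -3] ⊗ [2, -6, -2] and rank(T) ≤ 1.
These bounds meet, so rank(T) = 1.

rank(T) = 1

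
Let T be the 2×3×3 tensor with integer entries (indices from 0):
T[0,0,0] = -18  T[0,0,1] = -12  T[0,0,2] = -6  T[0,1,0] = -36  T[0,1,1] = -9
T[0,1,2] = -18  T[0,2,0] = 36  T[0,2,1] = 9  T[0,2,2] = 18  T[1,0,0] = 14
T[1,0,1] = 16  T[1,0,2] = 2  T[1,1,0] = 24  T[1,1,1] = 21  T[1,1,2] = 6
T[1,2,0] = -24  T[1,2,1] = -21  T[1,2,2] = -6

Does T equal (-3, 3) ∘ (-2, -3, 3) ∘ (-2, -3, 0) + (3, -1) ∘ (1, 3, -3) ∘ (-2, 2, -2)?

Yes

Reconstruct entrywise from the claimed factors. For example, T[0,0,2] = -6 and Σₗ aₗ[0]bₗ[0]cₗ[2] = (-3)·(-2)·(0) + (3)·(1)·(-2) = -6; checking all 18 entries, every one matches. The claim holds.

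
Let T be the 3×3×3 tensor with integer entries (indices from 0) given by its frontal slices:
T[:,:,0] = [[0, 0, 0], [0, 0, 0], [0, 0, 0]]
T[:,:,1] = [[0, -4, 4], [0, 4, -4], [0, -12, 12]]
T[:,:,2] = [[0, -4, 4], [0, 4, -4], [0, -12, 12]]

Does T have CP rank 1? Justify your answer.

Yes

If T = a (x) b (x) c then every fibre of T is a multiple of the corresponding factor, so read the factors off the fibres through the nonzero entry T[0,1,1] = -4.
The mode-1 fibre T[:,1,1] = [-4, 4, -12] gives a = (1, -1, 3) (primitive direction); the mode-2 fibre T[0,:,1] = [0, -4, 4] gives b = (0, 1, -1); then c[k] = T[0,1,k] / (a[0]·b[1]) = [0, -4, -4] / 1 = (0, -4, -4).
Expanding (1, -1, 3) (x) (0, 1, -1) (x) (0, -4, -4) reproduces all 27 entries of T, so T = (1, -1, 3) (x) (0, 1, -1) (x) (0, -4, -4) and rank(T) ≤ 1.
Equivalently every frontal slice T[:,:,k] is c[k] times the rank-1 matrix (1, -1, 3) (x) (0, 1, -1). So T has rank 1 (it is nonzero).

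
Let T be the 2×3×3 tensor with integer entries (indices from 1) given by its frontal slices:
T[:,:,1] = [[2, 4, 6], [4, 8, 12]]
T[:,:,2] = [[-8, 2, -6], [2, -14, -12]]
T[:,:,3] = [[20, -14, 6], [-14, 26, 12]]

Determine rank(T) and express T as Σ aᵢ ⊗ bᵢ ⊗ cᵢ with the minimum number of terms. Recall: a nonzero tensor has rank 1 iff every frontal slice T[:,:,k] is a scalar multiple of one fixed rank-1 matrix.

rank(T) = 2

Lower bound: in the mode-3 unfolding of T (rows indexed by k, columns by (i,j)) the 2×2 minor on rows k ∈ {1, 2}, columns (i,j) ∈ {(1,1), (1,2)} is det [[2, 4], [-8, 2]] = 36 ≠ 0, so that unfolding has rank ≥ 2 and hence rank(T) ≥ 2 (CP rank is at least every unfolding rank, though it can be larger).
Upper bound: with S_k = T[:,:,k], the two rank-1 terms a₁b₁ᵀ, a₂b₂ᵀ are the rank-1 members of the pencil x·S₁ + y·S₂.
The 2×2 minor of x·S₁ + y·S₂ on rows {1,2}, columns {1,2} is −108·xy + 108·y² = (-108)·(x − y)(y), vanishing at (x:y) = (1:1) and (1:0).
M₁ = S₁ + S₂ = [[-6, 6, 0], [6, -6, 0]] = (-6)·[1, -1][1, -1, 0]ᵀ and M₂ = S₁ = [[2, 4, 6], [4, 8, 12]] = 2·[1, 2][1, 2, 3]ᵀ, so take a₁ = [1, -1], b₁ = [1, -1, 0], a₂ = [1, 2], b₂ = [1, 2, 3].
Each slice is an integer combination of E₁ = a₁b₁ᵀ and E₂ = a₂b₂ᵀ: S₁ = 2·E₂, S₂ = −6·E₁ − 2·E₂, S₃ = 18·E₁ + 2·E₂; reading off coefficients, c₁ = [0, -6, 18] and c₂ = [2, -2, 2].
Hence T = [1, -1] ⊗ [1, -1, 0] ⊗ [0, -6, 18] + [1, 2] ⊗ [1, 2, 3] ⊗ [2, -2, 2], so rank(T) ≤ 2.
These bounds meet, so rank(T) = 2.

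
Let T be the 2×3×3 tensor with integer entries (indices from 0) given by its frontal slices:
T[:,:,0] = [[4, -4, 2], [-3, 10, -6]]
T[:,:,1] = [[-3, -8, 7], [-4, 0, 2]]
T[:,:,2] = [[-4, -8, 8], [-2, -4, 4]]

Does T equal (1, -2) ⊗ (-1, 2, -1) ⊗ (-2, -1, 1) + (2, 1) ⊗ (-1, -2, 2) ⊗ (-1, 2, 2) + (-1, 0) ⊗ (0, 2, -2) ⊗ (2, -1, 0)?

No

Reconstruct entry (0,0,2) from the claimed factors: Σₗ aₗ[0]bₗ[0]cₗ[2] = (1)·(-1)·(1) + (2)·(-1)·(2) + (-1)·(0)·(0) = -5, but T[0,0,2] = -4. The claim is false.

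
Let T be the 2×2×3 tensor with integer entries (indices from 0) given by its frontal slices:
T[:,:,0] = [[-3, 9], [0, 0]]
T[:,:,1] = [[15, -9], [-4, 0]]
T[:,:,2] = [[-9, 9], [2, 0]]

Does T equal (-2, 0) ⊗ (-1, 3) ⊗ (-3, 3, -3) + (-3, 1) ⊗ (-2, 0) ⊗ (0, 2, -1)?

Reconstruct entry (0,0,0) from the claimed factors: Σₗ aₗ[0]bₗ[0]cₗ[0] = (-2)·(-1)·(-3) + (-3)·(-2)·(0) = -6, but T[0,0,0] = -3. The claim is false.

No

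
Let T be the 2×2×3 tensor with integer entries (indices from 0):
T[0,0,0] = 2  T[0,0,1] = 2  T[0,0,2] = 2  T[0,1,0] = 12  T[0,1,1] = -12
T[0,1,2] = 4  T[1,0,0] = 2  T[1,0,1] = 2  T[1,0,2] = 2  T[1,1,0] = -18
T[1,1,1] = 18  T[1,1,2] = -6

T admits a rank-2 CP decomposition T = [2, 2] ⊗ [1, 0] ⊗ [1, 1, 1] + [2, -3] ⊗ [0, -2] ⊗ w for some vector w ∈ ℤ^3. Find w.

w = [-3, 3, -1]

Subtract the known terms from T to get the rank-1 residual R = [2, -3] ⊗ [0, -2] ⊗ w, so R[i,j,k] = a[i]·b[j]·w[k]. Pick indices with nonzero a[0]·b[1] = (2)·(-2) = -4. Only the fibre through (0,1,·) is needed: R[0,1,:] = T[0,1,:] − Σₗ aₗ[0]bₗ[1]cₗ = [12, -12, 4] − (2)·(0)·[1, 1, 1] = [12, -12, 4]. Then w[k] = R[0,1,k] / -4 for each k, giving w = [12, -12, 4] / -4 = [-3, 3, -1].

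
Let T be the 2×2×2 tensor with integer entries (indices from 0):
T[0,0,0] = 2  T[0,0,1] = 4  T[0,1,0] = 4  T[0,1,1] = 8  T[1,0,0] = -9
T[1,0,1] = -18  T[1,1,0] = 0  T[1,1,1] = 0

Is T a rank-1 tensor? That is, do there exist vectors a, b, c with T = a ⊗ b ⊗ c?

No

The mode-1 unfolding of T (rows indexed by i, columns by (j,k) = (0,0), (0,1), (1,0), (1,1)) is [[2, 4, 4, 8], [-9, -18, 0, 0]].
There the 2×2 minor on rows i ∈ {0, 1}, columns (j,k) ∈ {(0,0), (1,0)} is det [[2, 4], [-9, 0]] = 36 ≠ 0, so this unfolding has rank ≥ 2; CP rank is at least every unfolding rank, so rank(T) ≥ 2.
In particular rank(T) ≥ 2 > 1, so T is not rank-1.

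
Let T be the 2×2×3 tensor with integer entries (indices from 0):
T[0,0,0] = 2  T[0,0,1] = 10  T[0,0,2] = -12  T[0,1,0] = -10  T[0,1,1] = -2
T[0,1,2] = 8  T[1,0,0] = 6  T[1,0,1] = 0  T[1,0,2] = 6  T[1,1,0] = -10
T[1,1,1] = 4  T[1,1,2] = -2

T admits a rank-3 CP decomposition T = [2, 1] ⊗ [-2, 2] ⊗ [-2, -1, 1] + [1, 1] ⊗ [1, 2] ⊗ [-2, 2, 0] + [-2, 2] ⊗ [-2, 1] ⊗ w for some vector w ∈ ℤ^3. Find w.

Subtract the known terms from T to get the rank-1 residual R = [-2, 2] ⊗ [-2, 1] ⊗ w, so R[i,j,k] = a[i]·b[j]·w[k]. Pick indices with nonzero a[0]·b[0] = (-2)·(-2) = 4. Only the fibre through (0,0,·) is needed: R[0,0,:] = T[0,0,:] − Σₗ aₗ[0]bₗ[0]cₗ = [2, 10, -12] − (2)·(-2)·[-2, -1, 1] − (1)·(1)·[-2, 2, 0] = [-4, 4, -8]. Then w[k] = R[0,0,k] / 4 for each k, giving w = [-4, 4, -8] / 4 = [-1, 1, -2].

w = [-1, 1, -2]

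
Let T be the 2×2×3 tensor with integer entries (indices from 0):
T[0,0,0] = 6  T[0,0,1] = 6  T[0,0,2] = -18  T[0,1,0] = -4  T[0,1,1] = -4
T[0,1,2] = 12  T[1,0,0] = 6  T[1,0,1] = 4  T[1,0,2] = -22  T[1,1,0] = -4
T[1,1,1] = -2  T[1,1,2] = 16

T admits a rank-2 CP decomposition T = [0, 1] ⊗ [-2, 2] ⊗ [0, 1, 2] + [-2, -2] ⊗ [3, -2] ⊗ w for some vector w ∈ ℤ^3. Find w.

w = [-1, -1, 3]

Subtract the known terms from T to get the rank-1 residual R = [-2, -2] ⊗ [3, -2] ⊗ w, so R[i,j,k] = a[i]·b[j]·w[k]. Pick indices with nonzero a[0]·b[0] = (-2)·(3) = -6. Only the fibre through (0,0,·) is needed: R[0,0,:] = T[0,0,:] − Σₗ aₗ[0]bₗ[0]cₗ = [6, 6, -18] − (0)·(-2)·[0, 1, 2] = [6, 6, -18]. Then w[k] = R[0,0,k] / -6 for each k, giving w = [6, 6, -18] / -6 = [-1, -1, 3].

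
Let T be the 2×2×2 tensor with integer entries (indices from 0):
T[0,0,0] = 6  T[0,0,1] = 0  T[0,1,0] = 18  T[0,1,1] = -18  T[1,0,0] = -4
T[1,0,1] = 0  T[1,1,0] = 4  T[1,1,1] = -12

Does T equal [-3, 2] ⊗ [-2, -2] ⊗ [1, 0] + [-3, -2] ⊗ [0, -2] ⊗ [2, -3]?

Yes

Reconstruct entrywise from the claimed factors. For example, T[1,1,1] = -12 and Σₗ aₗ[1]bₗ[1]cₗ[1] = (2)·(-2)·(0) + (-2)·(-2)·(-3) = -12; checking all 8 entries, every one matches. The claim holds.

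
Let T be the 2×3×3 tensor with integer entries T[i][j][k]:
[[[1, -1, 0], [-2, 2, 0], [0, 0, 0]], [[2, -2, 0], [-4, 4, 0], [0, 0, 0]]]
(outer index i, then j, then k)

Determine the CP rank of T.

1

Lower bound: T ≠ 0 (e.g. T[0,0,0] = 1), so rank(T) ≥ 1.
Upper bound: if T = a ⊗ b ⊗ c then every fibre of T is a multiple of the corresponding factor, so read the factors off the fibres through the nonzero entry T[0,0,0] = 1.
The mode-1 fibre T[:,0,0] = [1, 2] gives a = [1, 2] (primitive direction); the mode-2 fibre T[0,:,0] = [1, -2, 0] gives b = [1, -2, 0]; then c[k] = T[0,0,k] / (a[0]·b[0]) = [1, -1, 0] / 1 = [1, -1, 0].
Expanding [1, 2] ⊗ [1, -2, 0] ⊗ [1, -1, 0] reproduces all 18 entries of T, so T = [1, 2] ⊗ [1, -2, 0] ⊗ [1, -1, 0] and rank(T) ≤ 1.
These bounds meet, so rank(T) = 1.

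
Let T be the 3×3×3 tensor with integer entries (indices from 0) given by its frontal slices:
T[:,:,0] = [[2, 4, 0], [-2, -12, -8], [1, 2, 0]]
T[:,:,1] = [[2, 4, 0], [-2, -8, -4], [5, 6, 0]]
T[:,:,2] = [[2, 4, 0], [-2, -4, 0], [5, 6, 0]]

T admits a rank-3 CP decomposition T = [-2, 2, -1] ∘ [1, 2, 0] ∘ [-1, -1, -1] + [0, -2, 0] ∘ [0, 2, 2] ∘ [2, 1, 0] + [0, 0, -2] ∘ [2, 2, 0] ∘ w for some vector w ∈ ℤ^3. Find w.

Subtract the known terms from T to get the rank-1 residual R = [0, 0, -2] ∘ [2, 2, 0] ∘ w, so R[i,j,k] = a[i]·b[j]·w[k]. Pick indices with nonzero a[2]·b[0] = (-2)·(2) = -4. Only the fibre through (2,0,·) is needed: R[2,0,:] = T[2,0,:] − Σₗ aₗ[2]bₗ[0]cₗ = [1, 5, 5] − (-1)·(1)·[-1, -1, -1] − (0)·(0)·[2, 1, 0] = [0, 4, 4]. Then w[k] = R[2,0,k] / -4 for each k, giving w = [0, 4, 4] / -4 = [0, -1, -1].

w = [0, -1, -1]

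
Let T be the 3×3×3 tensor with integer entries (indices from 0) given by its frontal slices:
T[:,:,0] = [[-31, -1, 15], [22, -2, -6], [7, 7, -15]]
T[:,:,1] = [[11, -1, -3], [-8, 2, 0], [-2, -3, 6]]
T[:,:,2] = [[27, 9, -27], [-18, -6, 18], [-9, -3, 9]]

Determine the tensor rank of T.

2

Lower bound: the mode-3 unfolding of T (rows indexed by k, columns by (i,j) = (0,0), (0,1), (0,2), (1,0), (1,1), (1,2), (2,0), (2,1), (2,2)) is [[-31, -1, 15, 22, -2, -6, 7, 7, -15], [11, -1, -3, -8, 2, 0, -2, -3, 6], [27, 9, -27, -18, -6, 18, -9, -3, 9]].
There the 2×2 minor on rows k ∈ {0, 1}, columns (i,j) ∈ {(0,0), (0,1)} is det [[-31, -1], [11, -1]] = 42 ≠ 0, so this unfolding has rank ≥ 2; CP rank is at least every unfolding rank, so rank(T) ≥ 2. (Flattening ranks never certify an upper bound on CP rank; for that we must actually write T with 2 rank-1 terms.)
Upper bound — finding two terms. Write S_k = T[:,:,k] for the frontal slices: S₀ = [[-31, -1, 15], [22, -2, -6], [7, 7, -15]], S₁ = [[11, -1, -3], [-8, 2, 0], [-2, -3, 6]], S₂ = [[27, 9, -27], [-18, -6, 18], [-9, -3, 9]].
If T = a₁ ⊗ b₁ ⊗ c₁ + a₂ ⊗ b₂ ⊗ c₂ then each S_k = c₁[k]·a₁b₁ᵀ + c₂[k]·a₂b₂ᵀ. S₀ and S₁ are linearly independent, so a₁b₁ᵀ and a₂b₂ᵀ must span the same plane of matrices: they are the rank-1 matrices of the form x·S₀ + y·S₁.
The 2×2 minor of x·S₀ + y·S₁ on rows {0,1}, columns {0,1} is 84·x² − 70·xy + 14·y² = 14·(3·x − y)(2·x − y), vanishing at (x:y) = (1:3) and (1:2).
M₁ = S₀ + 3·S₁ = [[2, -4, 6], [-2, 4, -6], [1, -2, 3]] = [2, -2, 1][1, -2, 3]ᵀ and M₂ = S₀ + 2·S₁ = [[-9, -3, 9], [6, 2, -6], [3, 1, -3]] = −[3, -2, -1][3, 1, -3]ᵀ, so take a₁ = [2, -2, 1], b₁ = [1, -2, 3], a₂ = [3, -2, -1], b₂ = [3, 1, -3].
Each slice is an integer combination of E₁ = a₁b₁ᵀ and E₂ = a₂b₂ᵀ: S₀ = −2·E₁ − 3·E₂, S₁ = E₁ + E₂, S₂ = 3·E₂; reading off coefficients, c₁ = [-2, 1, 0] and c₂ = [-3, 1, 3].
Hence T = [2, -2, 1] ⊗ [1, -2, 3] ⊗ [-2, 1, 0] + [3, -2, -1] ⊗ [3, 1, -3] ⊗ [-3, 1, 3], so rank(T) ≤ 2.
These bounds meet, so rank(T) = 2.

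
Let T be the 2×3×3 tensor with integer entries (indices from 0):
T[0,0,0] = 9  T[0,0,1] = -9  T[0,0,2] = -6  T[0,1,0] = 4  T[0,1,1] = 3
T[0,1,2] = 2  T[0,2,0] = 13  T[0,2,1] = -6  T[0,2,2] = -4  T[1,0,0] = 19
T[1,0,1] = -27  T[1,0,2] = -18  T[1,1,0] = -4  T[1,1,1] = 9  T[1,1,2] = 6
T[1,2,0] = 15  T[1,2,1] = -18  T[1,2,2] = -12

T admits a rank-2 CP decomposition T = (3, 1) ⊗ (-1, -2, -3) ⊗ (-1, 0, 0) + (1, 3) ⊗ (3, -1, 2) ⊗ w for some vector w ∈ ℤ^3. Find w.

w = (2, -3, -2)

Subtract the known terms from T to get the rank-1 residual R = (1, 3) ⊗ (3, -1, 2) ⊗ w, so R[i,j,k] = a[i]·b[j]·w[k]. Pick indices with nonzero a[0]·b[0] = (1)·(3) = 3. Only the fibre through (0,0,·) is needed: R[0,0,:] = T[0,0,:] − Σₗ aₗ[0]bₗ[0]cₗ = [9, -9, -6] − (3)·(-1)·(-1, 0, 0) = [6, -9, -6]. Then w[k] = R[0,0,k] / 3 for each k, giving w = [6, -9, -6] / 3 = (2, -3, -2).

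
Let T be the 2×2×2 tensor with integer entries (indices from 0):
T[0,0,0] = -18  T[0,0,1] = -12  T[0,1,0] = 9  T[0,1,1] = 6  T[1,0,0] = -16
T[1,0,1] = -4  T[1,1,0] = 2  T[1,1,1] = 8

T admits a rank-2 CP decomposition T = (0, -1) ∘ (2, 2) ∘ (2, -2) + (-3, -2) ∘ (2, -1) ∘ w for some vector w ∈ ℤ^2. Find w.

Subtract the known terms from T to get the rank-1 residual R = (-3, -2) ∘ (2, -1) ∘ w, so R[i,j,k] = a[i]·b[j]·w[k]. Pick indices with nonzero a[0]·b[0] = (-3)·(2) = -6. Only the fibre through (0,0,·) is needed: R[0,0,:] = T[0,0,:] − Σₗ aₗ[0]bₗ[0]cₗ = [-18, -12] − (0)·(2)·(2, -2) = [-18, -12]. Then w[k] = R[0,0,k] / -6 for each k, giving w = [-18, -12] / -6 = (3, 2).

w = (3, 2)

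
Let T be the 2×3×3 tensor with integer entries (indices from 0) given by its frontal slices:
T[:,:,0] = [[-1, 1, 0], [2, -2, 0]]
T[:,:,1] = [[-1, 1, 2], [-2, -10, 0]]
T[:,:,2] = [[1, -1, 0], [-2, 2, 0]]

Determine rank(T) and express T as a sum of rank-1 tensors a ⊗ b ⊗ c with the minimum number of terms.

rank(T) = 3

Lower bound: in the mode-2 unfolding of T (rows indexed by j, columns by (i,k)) the 3×3 minor on rows j ∈ {0, 1, 2}, columns (i,k) ∈ {(0,0), (0,1), (1,1)} is det [[-1, -1, -2], [1, 1, -10], [0, 2, 0]] = -24 ≠ 0, so that unfolding has rank ≥ 3 and hence rank(T) ≥ 3 (CP rank is at least every unfolding rank, though it can be larger).
Upper bound: T is a sum of 3 rank-1 terms, T = [0, 1] ⊗ [1, 2, -1] ⊗ [0, -4, 0] + [1, -2] ⊗ [0, 0, 1] ⊗ [-2, 0, 2] + [1, -2] ⊗ [1, -1, -2] ⊗ [-1, -1, 1] (written with every a and b primitive with positive leading entry and the scale carried by c; CP decompositions are not unique, and this one is verified by expanding entrywise), so rank(T) ≤ 3.
These bounds meet, so rank(T) = 3.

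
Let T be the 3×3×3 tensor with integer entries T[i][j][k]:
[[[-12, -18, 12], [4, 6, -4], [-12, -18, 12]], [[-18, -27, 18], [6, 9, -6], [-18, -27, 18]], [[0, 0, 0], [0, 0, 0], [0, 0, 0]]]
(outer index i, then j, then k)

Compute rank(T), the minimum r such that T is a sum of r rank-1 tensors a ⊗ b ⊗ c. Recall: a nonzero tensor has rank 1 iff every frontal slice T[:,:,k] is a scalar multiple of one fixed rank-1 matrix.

Lower bound: T ≠ 0 (e.g. T[0,0,0] = -12), so rank(T) ≥ 1.
Upper bound: if T = a ⊗ b ⊗ c then every fibre of T is a multiple of the corresponding factor, so read the factors off the fibres through the nonzero entry T[0,0,0] = -12.
The mode-1 fibre T[:,0,0] = [-12, -18, 0] gives a = (2, 3, 0) (primitive direction); the mode-2 fibre T[0,:,0] = [-12, 4, -12] gives b = (3, -1, 3); then c[k] = T[0,0,k] / (a[0]·b[0]) = [-12, -18, 12] / 6 = (-2, -3, 2).
Expanding (2, 3, 0) ⊗ (3, -1, 3) ⊗ (-2, -3, 2) reproduces all 27 entries of T, so T = (2, 3, 0) ⊗ (3, -1, 3) ⊗ (-2, -3, 2) and rank(T) ≤ 1.
These bounds meet, so rank(T) = 1.

1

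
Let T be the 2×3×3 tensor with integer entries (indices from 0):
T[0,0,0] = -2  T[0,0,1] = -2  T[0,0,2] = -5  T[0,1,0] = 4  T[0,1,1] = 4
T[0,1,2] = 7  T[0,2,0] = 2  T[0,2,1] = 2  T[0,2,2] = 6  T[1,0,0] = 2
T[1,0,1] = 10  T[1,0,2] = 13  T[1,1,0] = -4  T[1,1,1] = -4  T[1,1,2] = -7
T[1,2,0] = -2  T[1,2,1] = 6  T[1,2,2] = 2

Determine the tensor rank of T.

Lower bound: the mode-2 unfolding of T (rows indexed by j, columns by (i,k) = (0,0), (0,1), (0,2), (1,0), (1,1), (1,2)) is [[-2, -2, -5, 2, 10, 13], [4, 4, 7, -4, -4, -7], [2, 2, 6, -2, 6, 2]].
There the 3×3 minor on rows j ∈ {0, 1, 2}, columns (i,k) ∈ {(0,0), (0,2), (1,1)} is det [[-2, -5, 10], [4, 7, -4], [2, 6, 6]] = 128 ≠ 0, so this unfolding has rank ≥ 3; CP rank is at least every unfolding rank, so rank(T) ≥ 3. (Flattening ranks never certify an upper bound on CP rank; for that we must actually write T with 3 rank-1 terms.)
Upper bound: T is a sum of 3 rank-1 terms, T = [0, 1] (x) [1, 0, 1] (x) [0, 8, 8] + [1, -1] (x) [1, -2, -1] (x) [-2, -2, -4] + [1, -1] (x) [1, 1, -2] (x) [0, 0, -1] (one valid choice — decompositions are not unique — normalised so each a, b is primitive with positive first nonzero entry; check it by expanding all entries), so rank(T) ≤ 3.
These bounds meet, so rank(T) = 3.
Check entry T[0,2,2] = 6: (0)·(1)·(8) + (1)·(-1)·(-4) + (1)·(-2)·(-1) = 6.

3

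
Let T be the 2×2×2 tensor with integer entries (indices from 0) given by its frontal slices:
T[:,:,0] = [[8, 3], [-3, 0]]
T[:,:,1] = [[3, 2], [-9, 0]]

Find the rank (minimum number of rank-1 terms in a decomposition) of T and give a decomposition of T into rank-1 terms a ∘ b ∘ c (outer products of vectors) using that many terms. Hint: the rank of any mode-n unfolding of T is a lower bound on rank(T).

rank(T) = 2

Lower bound: the mode-3 unfolding of T (rows indexed by k, columns by (i,j) = (0,0), (0,1), (1,0), (1,1)) is [[8, 3, -3, 0], [3, 2, -9, 0]].
There the 2×2 minor on rows k ∈ {0, 1}, columns (i,j) ∈ {(0,0), (0,1)} is det [[8, 3], [3, 2]] = 7 ≠ 0, so this unfolding has rank ≥ 2; CP rank is at least every unfolding rank, so rank(T) ≥ 2. (Flattening ranks never certify an upper bound on CP rank; for that we must actually write T with 2 rank-1 terms.)
Upper bound — finding two terms. Write S_k = T[:,:,k] for the frontal slices: S₀ = [[8, 3], [-3, 0]], S₁ = [[3, 2], [-9, 0]].
If T = a₁ ∘ b₁ ∘ c₁ + a₂ ∘ b₂ ∘ c₂ then each S_k = c₁[k]·a₁b₁ᵀ + c₂[k]·a₂b₂ᵀ. S₀ and S₁ are linearly independent, so a₁b₁ᵀ and a₂b₂ᵀ must span the same plane of matrices: they are the rank-1 matrices of the form x·S₀ + y·S₁.
det(x·S₀ + y·S₁) is 9·x² + 33·xy + 18·y² = 3·(x + 3·y)(3·x + 2·y), vanishing at (x:y) = (3:-1) and (2:-3).
M₁ = 3·S₀ − S₁ = [[21, 7], [0, 0]] = 7·(1, 0)(3, 1)ᵀ and M₂ = 2·S₀ − 3·S₁ = [[7, 0], [21, 0]] = 7·(1, 3)(1, 0)ᵀ, so take a₁ = (1, 0), b₁ = (3, 1), a₂ = (1, 3), b₂ = (1, 0).
Each slice is an integer combination of E₁ = a₁b₁ᵀ and E₂ = a₂b₂ᵀ: S₀ = 3·E₁ − E₂, S₁ = 2·E₁ − 3·E₂; reading off coefficients, c₁ = (3, 2) and c₂ = (-1, -3).
Hence T = (1, 0) ∘ (3, 1) ∘ (3, 2) + (1, 3) ∘ (1, 0) ∘ (-1, -3), so rank(T) ≤ 2.
These bounds meet, so rank(T) = 2.
Check entry T[1,1,0] = 0: (0)·(1)·(3) + (3)·(0)·(-1) = 0.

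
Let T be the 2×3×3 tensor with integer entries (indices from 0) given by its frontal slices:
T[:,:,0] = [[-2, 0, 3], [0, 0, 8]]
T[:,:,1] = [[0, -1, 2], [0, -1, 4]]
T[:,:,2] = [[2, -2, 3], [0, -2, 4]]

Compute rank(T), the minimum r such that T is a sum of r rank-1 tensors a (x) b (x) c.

Lower bound: in the mode-3 unfolding of T (rows indexed by k, columns by (i,j)) the 3×3 minor on rows k ∈ {0, 1, 2}, columns (i,j) ∈ {(0,0), (0,1), (0,2)} is det [[-2, 0, 3], [0, -1, 2], [2, -2, 3]] = 4 ≠ 0, so that unfolding has rank ≥ 3 and hence rank(T) ≥ 3 (CP rank is at least every unfolding rank, though it can be larger).
Upper bound: T is a sum of 3 rank-1 terms, T = [1, 0] (x) [2, 0, 1] (x) [-1, 0, 1] + [1, 1] (x) [0, 1, 0] (x) [0, -1, -2] + [1, 2] (x) [0, 0, 1] (x) [4, 2, 2] (written with every a and b primitive with positive leading entry and the scale carried by c; CP decompositions are not unique, and this one is verified by expanding entrywise), so rank(T) ≤ 3.
These bounds meet, so rank(T) = 3.

3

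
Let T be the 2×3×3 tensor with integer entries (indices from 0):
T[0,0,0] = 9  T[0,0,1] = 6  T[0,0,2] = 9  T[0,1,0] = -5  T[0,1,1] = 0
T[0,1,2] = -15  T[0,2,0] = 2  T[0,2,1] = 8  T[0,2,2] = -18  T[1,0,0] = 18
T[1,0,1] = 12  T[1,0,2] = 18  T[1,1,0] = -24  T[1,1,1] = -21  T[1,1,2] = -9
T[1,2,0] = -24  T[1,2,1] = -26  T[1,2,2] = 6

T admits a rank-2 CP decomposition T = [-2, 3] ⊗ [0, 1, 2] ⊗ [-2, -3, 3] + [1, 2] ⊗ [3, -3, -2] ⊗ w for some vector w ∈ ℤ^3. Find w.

w = [3, 2, 3]

Subtract the known terms from T to get the rank-1 residual R = [1, 2] ⊗ [3, -3, -2] ⊗ w, so R[i,j,k] = a[i]·b[j]·w[k]. Pick indices with nonzero a[0]·b[0] = (1)·(3) = 3. Only the fibre through (0,0,·) is needed: R[0,0,:] = T[0,0,:] − Σₗ aₗ[0]bₗ[0]cₗ = [9, 6, 9] − (-2)·(0)·[-2, -3, 3] = [9, 6, 9]. Then w[k] = R[0,0,k] / 3 for each k, giving w = [9, 6, 9] / 3 = [3, 2, 3].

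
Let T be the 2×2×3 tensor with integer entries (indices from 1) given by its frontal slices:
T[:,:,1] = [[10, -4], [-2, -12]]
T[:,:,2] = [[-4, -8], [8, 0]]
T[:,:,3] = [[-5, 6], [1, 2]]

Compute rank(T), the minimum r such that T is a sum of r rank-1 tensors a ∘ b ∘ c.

Lower bound: in the mode-3 unfolding of T (rows indexed by k, columns by (i,j)) the 3×3 minor on rows k ∈ {1, 2, 3}, columns (i,j) ∈ {(1,1), (1,2), (2,1)} is det [[10, -4, -2], [-4, -8, 8], [-5, 6, 1]] = -288 ≠ 0, so that unfolding has rank ≥ 3 and hence rank(T) ≥ 3 (CP rank is at least every unfolding rank, though it can be larger).
Upper bound: T is a sum of 3 rank-1 terms, T = (1, -1) ∘ (1, 0) ∘ (4, -4, -4) + (1, -1) ∘ (1, 2) ∘ (2, -2, 1) + (1, 1) ∘ (1, -2) ∘ (4, 2, -2) (written with every a and b primitive with positive leading entry and the scale carried by c; CP decompositions are not unique, and this one is verified by expanding entrywise), so rank(T) ≤ 3.
These bounds meet, so rank(T) = 3.

3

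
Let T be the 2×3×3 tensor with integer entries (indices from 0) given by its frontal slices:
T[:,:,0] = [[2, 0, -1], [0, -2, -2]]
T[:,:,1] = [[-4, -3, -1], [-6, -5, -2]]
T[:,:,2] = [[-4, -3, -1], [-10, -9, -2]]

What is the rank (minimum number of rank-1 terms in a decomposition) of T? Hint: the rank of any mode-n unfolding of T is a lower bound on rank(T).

3

Lower bound: the mode-2 unfolding of T (rows indexed by j, columns by (i,k) = (0,0), (0,1), (0,2), (1,0), (1,1), (1,2)) is [[2, -4, -4, 0, -6, -10], [0, -3, -3, -2, -5, -9], [-1, -1, -1, -2, -2, -2]].
There the 3×3 minor on rows j ∈ {0, 1, 2}, columns (i,k) ∈ {(0,0), (0,1), (1,2)} is det [[2, -4, -10], [0, -3, -9], [-1, -1, -2]] = -12 ≠ 0, so this unfolding has rank ≥ 3; CP rank is at least every unfolding rank, so rank(T) ≥ 3. (Flattening ranks never certify an upper bound on CP rank; for that we must actually write T with 3 rank-1 terms.)
Upper bound: T is a sum of 3 rank-1 terms, T = [0, 1] ⊗ [1, 1, 0] ⊗ [0, 0, -4] + [1, 1] ⊗ [2, 1, 0] ⊗ [2, -1, -1] + [1, 2] ⊗ [2, 2, 1] ⊗ [-1, -1, -1] (one valid choice — decompositions are not unique — normalised so each a, b is primitive with positive first nonzero entry; check it by expanding all entries), so rank(T) ≤ 3.
These bounds meet, so rank(T) = 3.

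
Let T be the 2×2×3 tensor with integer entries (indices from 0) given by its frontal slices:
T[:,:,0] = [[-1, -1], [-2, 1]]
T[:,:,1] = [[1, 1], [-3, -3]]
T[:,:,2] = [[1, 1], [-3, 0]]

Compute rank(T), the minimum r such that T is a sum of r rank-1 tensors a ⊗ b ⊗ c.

Lower bound: the mode-3 unfolding of T (rows indexed by k, columns by (i,j) = (0,0), (0,1), (1,0), (1,1)) is [[-1, -1, -2, 1], [1, 1, -3, -3], [1, 1, -3, 0]].
There the 3×3 minor on rows k ∈ {0, 1, 2}, columns (i,j) ∈ {(0,0), (1,0), (1,1)} is det [[-1, -2, 1], [1, -3, -3], [1, -3, 0]] = 15 ≠ 0, so this unfolding has rank ≥ 3; CP rank is at least every unfolding rank, so rank(T) ≥ 3. (This is only a lower bound: in general the CP rank may exceed every unfolding rank, so we still need to exhibit 3 rank-1 terms summing to T.)
Upper bound: T is a sum of 3 rank-1 terms, T = [0, 1] ⊗ [2, -1] ⊗ [-1, 0, -1] + [1, -2] ⊗ [1, 1] ⊗ [1, 2, 0] + [1, -1] ⊗ [1, 1] ⊗ [-2, -1, 1] (written with every a and b primitive with positive leading entry and the scale carried by c; CP decompositions are not unique, and this one is verified by expanding entrywise), so rank(T) ≤ 3.
These bounds meet, so rank(T) = 3.
Check entry T[1,1,0] = 1: (1)·(-1)·(-1) + (-2)·(1)·(1) + (-1)·(1)·(-2) = 1.

3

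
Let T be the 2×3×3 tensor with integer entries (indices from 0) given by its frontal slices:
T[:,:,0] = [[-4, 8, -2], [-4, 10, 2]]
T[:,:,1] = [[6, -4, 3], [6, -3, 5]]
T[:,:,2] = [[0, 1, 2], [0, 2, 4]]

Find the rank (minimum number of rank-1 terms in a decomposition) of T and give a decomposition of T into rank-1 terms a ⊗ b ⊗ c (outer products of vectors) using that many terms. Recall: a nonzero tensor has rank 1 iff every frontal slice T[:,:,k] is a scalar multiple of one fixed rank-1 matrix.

Lower bound: in the mode-3 unfolding of T (rows indexed by k, columns by (i,j)) the 3×3 minor on rows k ∈ {0, 1, 2}, columns (i,j) ∈ {(0,0), (0,1), (0,2)} is det [[-4, 8, -2], [6, -4, 3], [0, 1, 2]] = -64 ≠ 0, so that unfolding has rank ≥ 3 and hence rank(T) ≥ 3 (CP rank is at least every unfolding rank, though it can be larger).
Upper bound: T is a sum of 3 rank-1 terms, T = [1, 1] ⊗ [2, -2, 1] ⊗ [-4, 2, 0] + [1, 1] ⊗ [2, -1, -1] ⊗ [2, 1, 0] + [1, 2] ⊗ [0, 1, 2] ⊗ [2, 1, 1] (written with every a and b primitive with positive leading entry and the scale carried by c; CP decompositions are not unique, and this one is verified by expanding entrywise), so rank(T) ≤ 3.
These bounds meet, so rank(T) = 3.

rank(T) = 3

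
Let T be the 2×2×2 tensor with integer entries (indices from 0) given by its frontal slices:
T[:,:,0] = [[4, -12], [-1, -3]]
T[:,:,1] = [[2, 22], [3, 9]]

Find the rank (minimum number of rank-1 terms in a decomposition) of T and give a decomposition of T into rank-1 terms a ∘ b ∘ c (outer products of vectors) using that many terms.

rank(T) = 2

Lower bound: the mode-2 unfolding of T (rows indexed by j, columns by (i,k) = (0,0), (0,1), (1,0), (1,1)) is [[4, 2, -1, 3], [-12, 22, -3, 9]].
There the 2×2 minor on rows j ∈ {0, 1}, columns (i,k) ∈ {(0,0), (0,1)} is det [[4, 2], [-12, 22]] = 112 ≠ 0, so this unfolding has rank ≥ 2; CP rank is at least every unfolding rank, so rank(T) ≥ 2. (This is only a lower bound: in general the CP rank may exceed every unfolding rank, so we still need to exhibit 2 rank-1 terms summing to T.)
Upper bound — finding two terms. Write S_k = T[:,:,k] for the frontal slices: S₀ = [[4, -12], [-1, -3]], S₁ = [[2, 22], [3, 9]].
If T = a₁ ∘ b₁ ∘ c₁ + a₂ ∘ b₂ ∘ c₂ then each S_k = c₁[k]·a₁b₁ᵀ + c₂[k]·a₂b₂ᵀ. S₀ and S₁ are linearly independent, so a₁b₁ᵀ and a₂b₂ᵀ must span the same plane of matrices: they are the rank-1 matrices of the form x·S₀ + y·S₁.
det(x·S₀ + y·S₁) is −24·x² + 88·xy − 48·y² = (-8)·(x − 3·y)(3·x − 2·y), vanishing at (x:y) = (3:1) and (2:3).
M₁ = 3·S₀ + S₁ = [[14, -14], [0, 0]] = 14·[1, 0][1, -1]ᵀ and M₂ = 2·S₀ + 3·S₁ = [[14, 42], [7, 21]] = 7·[2, 1][1, 3]ᵀ, so take a₁ = [1, 0], b₁ = [1, -1], a₂ = [2, 1], b₂ = [1, 3].
Each slice is an integer combination of E₁ = a₁b₁ᵀ and E₂ = a₂b₂ᵀ: S₀ = 6·E₁ − E₂, S₁ = −4·E₁ + 3·E₂; reading off coefficients, c₁ = [6, -4] and c₂ = [-1, 3].
Hence T = [1, 0] ∘ [1, -1] ∘ [6, -4] + [2, 1] ∘ [1, 3] ∘ [-1, 3], so rank(T) ≤ 2.
These bounds meet, so rank(T) = 2.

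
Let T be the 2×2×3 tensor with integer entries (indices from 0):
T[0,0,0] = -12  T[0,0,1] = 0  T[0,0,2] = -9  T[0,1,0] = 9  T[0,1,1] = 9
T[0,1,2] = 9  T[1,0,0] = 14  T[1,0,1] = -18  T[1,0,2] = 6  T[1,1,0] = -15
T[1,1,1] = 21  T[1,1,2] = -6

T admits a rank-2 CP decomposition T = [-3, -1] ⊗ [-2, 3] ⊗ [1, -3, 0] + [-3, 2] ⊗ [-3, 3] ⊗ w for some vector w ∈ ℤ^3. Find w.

w = [-2, 2, -1]

Subtract the known terms from T to get the rank-1 residual R = [-3, 2] ⊗ [-3, 3] ⊗ w, so R[i,j,k] = a[i]·b[j]·w[k]. Pick indices with nonzero a[0]·b[0] = (-3)·(-3) = 9. Only the fibre through (0,0,·) is needed: R[0,0,:] = T[0,0,:] − Σₗ aₗ[0]bₗ[0]cₗ = [-12, 0, -9] − (-3)·(-2)·[1, -3, 0] = [-18, 18, -9]. Then w[k] = R[0,0,k] / 9 for each k, giving w = [-18, 18, -9] / 9 = [-2, 2, -1].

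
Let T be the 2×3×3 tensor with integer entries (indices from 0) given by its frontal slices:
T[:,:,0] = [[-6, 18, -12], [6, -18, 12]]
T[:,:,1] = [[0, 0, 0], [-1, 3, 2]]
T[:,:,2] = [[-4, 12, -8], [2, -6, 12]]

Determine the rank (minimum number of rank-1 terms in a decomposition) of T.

Lower bound: the mode-3 unfolding of T (rows indexed by k, columns by (i,j) = (0,0), (0,1), (0,2), (1,0), (1,1), (1,2)) is [[-6, 18, -12, 6, -18, 12], [0, 0, 0, -1, 3, 2], [-4, 12, -8, 2, -6, 12]].
There the 2×2 minor on rows k ∈ {0, 1}, columns (i,j) ∈ {(0,0), (1,0)} is det [[-6, 6], [0, -1]] = 6 ≠ 0, so this unfolding has rank ≥ 2; CP rank is at least every unfolding rank, so rank(T) ≥ 2. (This is only a lower bound: in general the CP rank may exceed every unfolding rank, so we still need to exhibit 2 rank-1 terms summing to T.)
Upper bound — finding two terms. Write S_k = T[:,:,k] for the frontal slices: S₀ = [[-6, 18, -12], [6, -18, 12]], S₁ = [[0, 0, 0], [-1, 3, 2]], S₂ = [[-4, 12, -8], [2, -6, 12]].
If T = a₁ ⊗ b₁ ⊗ c₁ + a₂ ⊗ b₂ ⊗ c₂ then each S_k = c₁[k]·a₁b₁ᵀ + c₂[k]·a₂b₂ᵀ. S₀ and S₁ are linearly independent, so a₁b₁ᵀ and a₂b₂ᵀ must span the same plane of matrices: they are the rank-1 matrices of the form x·S₀ + y·S₁.
The 2×2 minor of x·S₀ + y·S₁ on rows {0,1}, columns {0,2} is −24·xy = (-24)·(y)(x), vanishing at (x:y) = (1:0) and (0:1).
M₁ = S₀ = [[-6, 18, -12], [6, -18, 12]] = (-6)·[1, -1][1, -3, 2]ᵀ and M₂ = S₁ = [[0, 0, 0], [-1, 3, 2]] = −[0, 1][1, -3, -2]ᵀ, so take a₁ = [1, -1], b₁ = [1, -3, 2], a₂ = [0, 1], b₂ = [1, -3, -2].
Each slice is an integer combination of E₁ = a₁b₁ᵀ and E₂ = a₂b₂ᵀ: S₀ = −6·E₁, S₁ = −E₂, S₂ = −4·E₁ − 2·E₂; reading off coefficients, c₁ = [-6, 0, -4] and c₂ = [0, -1, -2].
Hence T = [1, -1] ⊗ [1, -3, 2] ⊗ [-6, 0, -4] + [0, 1] ⊗ [1, -3, -2] ⊗ [0, -1, -2], so rank(T) ≤ 2.
These bounds meet, so rank(T) = 2.

2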